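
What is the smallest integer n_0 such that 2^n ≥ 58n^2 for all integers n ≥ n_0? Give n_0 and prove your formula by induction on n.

At n = 13: 8192 < 9802, so the inequality fails and n_0 ≥ 14. We prove 2^n ≥ 58n^2 for all n ≥ 14.
For the base case n = 14: 2^n = 16384 and 58n^2 = 11368, so 16384 ≥ 11368.
For the inductive step, assume it holds for an arbitrary r ≥ 14, so 2^r ≥ 58r^2.
Then 2^(r + 1) = 2·(2^r) ≥ 2·(58r^2).
Also, for r ≥ 14 we have 2·(58r^2) ≥ 58(r+1)^2, since 2 ≥ (1 + 1/r)^2 for all r ≥ 14.
Combining, 2^(r + 1) ≥ 58(r+1)^2.
By the principle of mathematical induction, the result holds for all n ≥ 14.
Hence the smallest such n_0 is 14.

n_0 = 14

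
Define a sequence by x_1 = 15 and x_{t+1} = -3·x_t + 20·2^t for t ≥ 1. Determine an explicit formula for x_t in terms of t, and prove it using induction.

x_t = 7(-3)^(t - 1) + 2^(t + 2)

Computing the first terms: x_1 = 15, x_2 = -5, x_3 = 95. This suggests x_t = 7(-3)^(t - 1) + 2^(t + 2).
Base step (t = 1): the formula gives 15 = 15 = x_1.
Inductive step: assume the claim holds for t = i, so x_i = 7(-3)^(i - 1) + 2^(i + 2).
Then x_{i+1} = -3·x_i + 20·2^i = -3·(7(-3)^(i - 1) + 2^(i + 2)) + 20·2^i = 7(-3)^i + 2^(i + 3) = 7(-3)^((i+1) - 1) + 2^((i+1) + 2),
which is the claimed formula at t = i+1.
Hence, by induction on t, the claim holds for every t ≥ 1.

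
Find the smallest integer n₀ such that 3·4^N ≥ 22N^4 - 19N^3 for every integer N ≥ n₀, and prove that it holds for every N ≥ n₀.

n₀ = 7

At N = 6: 12288 < 24408, so the inequality fails and n₀ ≥ 7. We prove 3·4^N ≥ 22N^4 - 19N^3 for all N ≥ 7.
For the base case N = 7: 3·4^N = 49152 and 22N^4 - 19N^3 = 46305, so 49152 ≥ 46305.
Inductive step: suppose the statement holds for some k ≥ 7, so 3·4^k ≥ 22k^4 - 19k^3.
Then 3·4^(k + 1) = 4·(3·4^k) ≥ 4·(22k^4 - 19k^3).
Also, for k ≥ 7 we have 4·(22k^4 - 19k^3) ≥ 22(k+1)^4 - 19(k+1)^3, since 4·(22k^4 - 19k^3) − (22(k+1)^4 - 19(k+1)^3) = 66k^4 - 145k^3 - 75k^2 - 31k - 3, which is nonnegative for all k ≥ 7.
Combining, 3·4^(k + 1) ≥ 22(k+1)^4 - 19(k+1)^3.
By the principle of mathematical induction, the result holds for all N ≥ 7.
Hence the smallest such n₀ is 7.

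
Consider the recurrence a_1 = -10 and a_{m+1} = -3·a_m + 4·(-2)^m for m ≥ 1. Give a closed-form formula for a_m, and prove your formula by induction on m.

a_m = (-2)^(m + 2) - 2(-3)^(m - 1)

Computing the first terms: a_1 = -10, a_2 = 22, a_3 = -50. This suggests a_m = (-2)^(m + 2) - 2(-3)^(m - 1).
Base step (m = 1): the formula gives -10 = -10 = a_1.
Inductive step: suppose the statement holds for some r ≥ 1, so a_r = (-2)^(r + 2) - 2(-3)^(r - 1).
Then a_{r+1} = -3·a_r + 4·(-2)^r = -3·((-2)^(r + 2) - 2(-3)^(r - 1)) + 4·(-2)^r = (-2)^(r + 3) - 2(-3)^r = (-2)^((r+1) + 2) - 2(-3)^((r+1) - 1),
which is the claimed formula at m = r+1.
This completes the induction.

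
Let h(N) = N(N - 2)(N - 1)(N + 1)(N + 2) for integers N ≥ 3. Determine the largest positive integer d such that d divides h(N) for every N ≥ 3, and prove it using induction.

d = 120

Computing the first values: h(3) = 120 and h(4) = 720; gcd(120, 720) = 120, so d ≤ 120.
We prove 120 | N(N - 2)(N - 1)(N + 1)(N + 2) for all N ≥ 3 by induction on N.
For the base case N = 3: h(3) = 120 = 120·(1), so 120 | h(3).
Suppose the result is true for N = j, i.e. 120 | h(j). Then
h(j+1) − h(j) = (j-1)·j·(j+1)·(j+2)·(j+3) − (j-2)·(j-1)·j·(j+1)·(j+2) = (j-1)·j·(j+1)·(j+2)·[(j+3) − (j-2)] = 5·(j-1)·j·(j+1)·(j+2). The product of 4 consecutive integers is divisible by (4)! = 24, so h(j+1) − h(j) is divisible by 5·24 = 120. By the inductive hypothesis 120 | h(j), hence 120 | h(j+1).
Hence, by induction on N, the claim holds for every N ≥ 3.
Therefore the largest such d is 120.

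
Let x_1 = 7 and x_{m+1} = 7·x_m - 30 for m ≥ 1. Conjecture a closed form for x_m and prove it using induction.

Computing the first terms: x_1 = 7, x_2 = 19, x_3 = 103. This suggests x_m = 2·7^(m - 1) + 5.
Base step (m = 1): the formula gives 7 = 7 = x_1.
Inductive step: suppose the statement holds for some i ≥ 1, so x_i = 2·7^(i - 1) + 5.
Then x_{i+1} = 7·x_i - 30 = 7·(2·7^(i - 1) + 5) - 30 = 2·7^i + 5 = 2·7^((i+1) - 1) + 5,
which is the claimed formula at m = i+1.
This completes the induction.

x_m = 2·7^(m - 1) + 5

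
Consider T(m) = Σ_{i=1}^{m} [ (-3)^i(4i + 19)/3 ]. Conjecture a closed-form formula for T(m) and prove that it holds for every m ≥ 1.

T(m) = (-3)^m(m + 5) - 5

We claim T(m) = (-3)^m(m + 5) - 5 for all m ≥ 1.
For the base case m = 1: T(1) = -23, and the closed form gives -23. They agree.
For the inductive step, assume it holds for an arbitrary i ≥ 1, so T(i) = (-3)^i(i + 5) - 5.
Then T(i+1) = T(i) + ((-3)^i(-4i - 23)) = ((-3)^i(i + 5) - 5) + ((-3)^i(-4i - 23)).
Simplifying, T(i+1) = -3(-3)^i·i - 18(-3)^i - 5 = (-3)^(i+1)((i+1) + 5) - 5,
which is the closed form with m = i+1.
This completes the induction.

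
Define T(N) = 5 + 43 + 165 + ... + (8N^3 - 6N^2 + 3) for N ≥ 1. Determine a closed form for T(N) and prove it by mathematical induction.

T(N) = N(2N^3 + 2N^2 - N + 2)

We claim T(N) = N(2N^3 + 2N^2 - N + 2) for all N ≥ 1.
Base step (N = 1): T(1) = 5, and the closed form gives 5. They agree.
For the inductive step, assume it holds for an arbitrary i ≥ 1, so T(i) = i(2i^3 + 2i^2 - i + 2).
Then T(i+1) = T(i) + (8(i + 1)^3 - 6(i + 1)^2 + 3) = (i(2i^3 + 2i^2 - i + 2)) + (8(i + 1)^3 - 6(i + 1)^2 + 3).
Simplifying, T(i+1) = (i + 1)(2i^3 + 8i^2 + 9i + 5) = (i+1)(2(i+1)^3 + 2(i+1)^2 - (i+1) + 2),
which is the closed form with N = i+1.
By induction, the statement is established for all N ≥ 1.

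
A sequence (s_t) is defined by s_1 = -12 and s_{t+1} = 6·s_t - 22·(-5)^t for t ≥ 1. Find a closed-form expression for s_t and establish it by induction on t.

s_t = 2(-5)^t - 2·6^(t - 1)

Computing the first terms: s_1 = -12, s_2 = 38, s_3 = -322. This suggests s_t = 2(-5)^t - 2·6^(t - 1).
Base case (t = 1): the formula gives -12 = -12 = s_1.
Inductive step: suppose the statement holds for some r ≥ 1, so s_r = 2(-5)^r - 2·6^(r - 1).
Then s_{r+1} = 6·s_r - 22·(-5)^r = 6·(2(-5)^r - 2·6^(r - 1)) - 22·(-5)^r = 2(-5)^(r + 1) - 2·6^r = 2(-5)^(r+1) - 2·6^((r+1) - 1),
which is the claimed formula at t = r+1.
Hence, by induction on t, the claim holds for every t ≥ 1.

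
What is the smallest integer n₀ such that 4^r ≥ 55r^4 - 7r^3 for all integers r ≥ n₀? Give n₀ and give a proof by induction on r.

At r = 9: 262144 < 355752, so the inequality fails and n₀ ≥ 10. We prove 4^r ≥ 55r^4 - 7r^3 for all r ≥ 10.
Base case (r = 10): 4^r = 1048576 and 55r^4 - 7r^3 = 543000, so 1048576 ≥ 543000.
Suppose the result is true for r = p, so 4^p ≥ 55p^4 - 7p^3.
Then 4^(p + 1) = 4·(4^p) ≥ 4·(55p^4 - 7p^3).
Also, for p ≥ 10 we have 4·(55p^4 - 7p^3) ≥ 55(p+1)^4 - 7(p+1)^3, since 4·(55p^4 - 7p^3) − (55(p+1)^4 - 7(p+1)^3) = 165p^4 - 241p^3 - 309p^2 - 199p - 48, which is nonnegative for all p ≥ 10.
Combining, 4^(p + 1) ≥ 55(p+1)^4 - 7(p+1)^3.
This completes the induction.
Hence the smallest such n₀ is 10.

n₀ = 10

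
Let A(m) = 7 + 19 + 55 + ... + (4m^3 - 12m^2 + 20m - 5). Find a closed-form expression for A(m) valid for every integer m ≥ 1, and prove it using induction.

A(m) = m(m^3 - 2m^2 + 5m + 3)

We claim A(m) = m(m^3 - 2m^2 + 5m + 3) for all m ≥ 1.
For the base case m = 1: A(1) = 7, and the closed form gives 7. They agree.
Suppose the result is true for m = i, so A(i) = i(i^3 - 2i^2 + 5i + 3).
Then A(i+1) = A(i) + (4i^3 + 8i + 7) = (i(i^3 - 2i^2 + 5i + 3)) + (4i^3 + 8i + 7).
Simplifying, A(i+1) = (i + 1)(i^3 + i^2 + 4i + 7) = (i+1)((i+1)^3 - 2(i+1)^2 + 5(i+1) + 3),
which is the closed form with m = i+1.
By induction, the statement is established for all m ≥ 1.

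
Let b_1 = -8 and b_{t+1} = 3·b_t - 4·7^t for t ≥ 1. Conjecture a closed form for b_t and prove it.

b_t = -3^(t - 1) - 7^t

Computing the first terms: b_1 = -8, b_2 = -52, b_3 = -352. This suggests b_t = -3^(t - 1) - 7^t.
Base step (t = 1): the formula gives -8 = -8 = b_1.
For the inductive step, assume it holds for an arbitrary j ≥ 1, so b_j = -3^(j - 1) - 7^j.
Then b_{j+1} = 3·b_j - 4·7^j = 3·(-3^(j - 1) - 7^j) - 4·7^j = -3^j - 7^(j + 1) = -3^((j+1) - 1) - 7^(j+1),
which is the claimed formula at t = j+1.
This completes the induction.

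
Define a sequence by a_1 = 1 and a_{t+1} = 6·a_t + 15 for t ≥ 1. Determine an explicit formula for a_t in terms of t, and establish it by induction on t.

Computing the first terms: a_1 = 1, a_2 = 21, a_3 = 141. This suggests a_t = 4·6^(t - 1) - 3.
Base case (t = 1): the formula gives 1 = 1 = a_1.
Inductive step: assume the claim holds for t = p, so a_p = 4·6^(p - 1) - 3.
Then a_{p+1} = 6·a_p + 15 = 6·(4·6^(p - 1) - 3) + 15 = 4·6^p - 3 = 4·6^((p+1) - 1) - 3,
which is the claimed formula at t = p+1.
This completes the induction.

a_t = 4·6^(t - 1) - 3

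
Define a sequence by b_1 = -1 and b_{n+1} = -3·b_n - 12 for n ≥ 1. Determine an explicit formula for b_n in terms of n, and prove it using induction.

b_n = 2(-3)^(n - 1) - 3

Computing the first terms: b_1 = -1, b_2 = -9, b_3 = 15. This suggests b_n = 2(-3)^(n - 1) - 3.
For the base case n = 1: the formula gives -1 = -1 = b_1.
For the inductive step, assume it holds for an arbitrary m ≥ 1, so b_m = 2(-3)^(m - 1) - 3.
Then b_{m+1} = -3·b_m - 12 = -3·(2(-3)^(m - 1) - 3) - 12 = 2(-3)^m - 3 = 2(-3)^((m+1) - 1) - 3,
which is the claimed formula at n = m+1.
By the principle of mathematical induction, the result holds for all n ≥ 1.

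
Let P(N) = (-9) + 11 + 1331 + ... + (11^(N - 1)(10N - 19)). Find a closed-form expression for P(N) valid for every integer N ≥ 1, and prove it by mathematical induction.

P(N) = 11^N(N - 2) + 2

We claim P(N) = 11^N(N - 2) + 2 for all N ≥ 1.
Base step (N = 1): P(1) = -9, and the closed form gives -9. They agree.
Inductive step: assume the claim holds for N = p, so P(p) = 11^p(p - 2) + 2.
Then P(p+1) = P(p) + (11^p(10p - 9)) = (11^p(p - 2) + 2) + (11^p(10p - 9)).
Simplifying, P(p+1) = 11^(p + 1)p - 11^(p + 1) + 2 = 11^(p+1)((p+1) - 2) + 2,
which is the closed form with N = p+1.
By the principle of mathematical induction, the result holds for all N ≥ 1.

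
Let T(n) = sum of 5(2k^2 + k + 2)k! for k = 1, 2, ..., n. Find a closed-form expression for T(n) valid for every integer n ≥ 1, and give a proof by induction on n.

We claim T(n) = (10n + 5)(n + 1)! - 5 for all n ≥ 1.
When n = 1: T(1) = 25, and the closed form gives 25. They agree.
Inductive step: suppose the statement holds for some k ≥ 1, so T(k) = (10k + 5)(k + 1)! - 5.
Then T(k+1) = T(k) + (5(2k^2 + 5k + 5)(k + 1)!) = ((10k + 5)(k + 1)! - 5) + (5(2k^2 + 5k + 5)(k + 1)!).
Simplifying, T(k+1) = (10(k+1) + 5)((k+1) + 1)! - 5,
which is the closed form with n = k+1.
Hence, by induction on n, the claim holds for every n ≥ 1.

T(n) = (10n + 5)(n + 1)! - 5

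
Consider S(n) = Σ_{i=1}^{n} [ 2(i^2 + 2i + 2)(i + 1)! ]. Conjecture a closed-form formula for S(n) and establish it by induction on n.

We claim S(n) = (2n + 2)(n + 2)! - 4 for all n ≥ 1.
Base step (n = 1): S(1) = 20, and the closed form gives 20. They agree.
Inductive step: suppose the statement holds for some i ≥ 1, so S(i) = (2i + 2)(i + 2)! - 4.
Then S(i+1) = S(i) + (2(i^2 + 4i + 5)(i + 2)!) = ((2i + 2)(i + 2)! - 4) + (2(i^2 + 4i + 5)(i + 2)!).
Simplifying, S(i+1) = (2(i+1) + 2)((i+1) + 2)! - 4,
which is the closed form with n = i+1.
Hence, by induction on n, the claim holds for every n ≥ 1.

S(n) = (2n + 2)(n + 2)! - 4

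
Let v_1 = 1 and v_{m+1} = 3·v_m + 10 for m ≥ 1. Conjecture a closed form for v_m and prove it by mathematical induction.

v_m = 2·3^m - 5

Computing the first terms: v_1 = 1, v_2 = 13, v_3 = 49. This suggests v_m = 2·3^m - 5.
Base step (m = 1): the formula gives 1 = 1 = v_1.
Inductive step: suppose the statement holds for some i ≥ 1, so v_i = 2·3^i - 5.
Then v_{i+1} = 3·v_i + 10 = 3·(2·3^i - 5) + 10 = 2·3^(i + 1) - 5,
which is the claimed formula at m = i+1.
Hence, by induction on m, the claim holds for every m ≥ 1.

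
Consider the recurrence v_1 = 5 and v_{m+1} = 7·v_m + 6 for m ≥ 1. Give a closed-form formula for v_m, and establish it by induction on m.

Computing the first terms: v_1 = 5, v_2 = 41, v_3 = 293. This suggests v_m = 6·7^(m - 1) - 1.
For the base case m = 1: the formula gives 5 = 5 = v_1.
Inductive step: suppose the statement holds for some r ≥ 1, so v_r = 6·7^(r - 1) - 1.
Then v_{r+1} = 7·v_r + 6 = 7·(6·7^(r - 1) - 1) + 6 = 6·7^r - 1 = 6·7^((r+1) - 1) - 1,
which is the claimed formula at m = r+1.
This completes the induction.

v_m = 6·7^(m - 1) - 1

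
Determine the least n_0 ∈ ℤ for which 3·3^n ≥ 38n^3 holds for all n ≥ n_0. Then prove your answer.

At n = 7: 6561 < 13034, so the inequality fails and n_0 ≥ 8. We prove 3·3^n ≥ 38n^3 for all n ≥ 8.
For the base case n = 8: 3·3^n = 19683 and 38n^3 = 19456, so 19683 ≥ 19456.
Inductive step: assume the claim holds for n = m, so 3·3^m ≥ 38m^3.
Then 3·3^(m + 1) = 3·(3·3^m) ≥ 3·(38m^3).
Also, for m ≥ 8 we have 3·(38m^3) ≥ 38(m+1)^3, since 3 ≥ (1 + 1/m)^3 for all m ≥ 8.
Combining, 3·3^(m + 1) ≥ 38(m+1)^3.
By the principle of mathematical induction, the result holds for all n ≥ 8.
Hence the smallest such n_0 is 8.

n_0 = 8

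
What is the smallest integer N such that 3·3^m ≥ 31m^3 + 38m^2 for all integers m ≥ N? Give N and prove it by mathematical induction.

At m = 7: 6561 < 12495, so the inequality fails and N ≥ 8. We prove 3·3^m ≥ 31m^3 + 38m^2 for all m ≥ 8.
Base step (m = 8): 3·3^m = 19683 and 31m^3 + 38m^2 = 18304, so 19683 ≥ 18304.
Suppose the result is true for m = j, so 3·3^j ≥ 31j^3 + 38j^2.
Then 3·3^(j + 1) = 3·(3·3^j) ≥ 3·(31j^3 + 38j^2).
Also, for j ≥ 8 we have 3·(31j^3 + 38j^2) ≥ 31(j+1)^3 + 38(j+1)^2, since 3·(31j^3 + 38j^2) − (31(j+1)^3 + 38(j+1)^2) = 62j^3 - 17j^2 - 169j - 69, which is nonnegative for all j ≥ 8.
Combining, 3·3^(j + 1) ≥ 31(j+1)^3 + 38(j+1)^2.
Hence, by induction on m, the claim holds for every m ≥ 8.
Hence the smallest such N is 8.

N = 8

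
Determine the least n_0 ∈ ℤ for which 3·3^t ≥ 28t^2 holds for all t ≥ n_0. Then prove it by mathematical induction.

n_0 = 5

At t = 4: 243 < 448, so the inequality fails and n_0 ≥ 5. We prove 3·3^t ≥ 28t^2 for all t ≥ 5.
Base step (t = 5): 3·3^t = 729 and 28t^2 = 700, so 729 ≥ 700.
Inductive step: suppose the statement holds for some i ≥ 5, so 3·3^i ≥ 28i^2.
Then 3·3^(i + 1) = 3·(3·3^i) ≥ 3·(28i^2).
Also, for i ≥ 5 we have 3·(28i^2) ≥ 28(i+1)^2, since 3 ≥ (1 + 1/i)^2 for all i ≥ 5.
Combining, 3·3^(i + 1) ≥ 28(i+1)^2.
By induction, the statement is established for all t ≥ 5.
Hence the smallest such n_0 is 5.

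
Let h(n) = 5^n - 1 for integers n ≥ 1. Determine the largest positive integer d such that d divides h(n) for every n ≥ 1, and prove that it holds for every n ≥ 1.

d = 4

Computing the first values: h(1) = 4 and h(2) = 24; gcd(4, 24) = 4, so d ≤ 4.
We prove 4 | 5^n - 1 for all n ≥ 1 by induction on n.
When n = 1: h(1) = 4 = 4·(1), so 4 | h(1).
Inductive step: suppose the statement holds for some p ≥ 1, i.e. 4 | h(p). Then
5^{p+1} − 1^{p+1} = 5·5^p − 1·1^p = 5·(5^p − 1^p) + (4)·1^p. The first term is divisible by 4 by the inductive hypothesis, and the second term (4)·1^p is divisible by 4 since 4 | 4. Hence 4 | h(p+1).
By induction, the statement is established for all n ≥ 1.
Therefore the largest such d is 4.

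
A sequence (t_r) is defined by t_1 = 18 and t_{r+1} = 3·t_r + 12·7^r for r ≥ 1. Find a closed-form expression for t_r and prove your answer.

Computing the first terms: t_1 = 18, t_2 = 138, t_3 = 1002. This suggests t_r = -3^r + 3·7^r.
Base case (r = 1): the formula gives 18 = 18 = t_1.
Suppose the result is true for r = j, so t_j = -3^j + 3·7^j.
Then t_{j+1} = 3·t_j + 12·7^j = 3·(-3^j + 3·7^j) + 12·7^j = -3^(j + 1) + 3·7^(j + 1),
which is the claimed formula at r = j+1.
Hence, by induction on r, the claim holds for every r ≥ 1.

t_r = -3^r + 3·7^r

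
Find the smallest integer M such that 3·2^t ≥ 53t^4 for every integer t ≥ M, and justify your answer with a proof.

M = 22

At t = 21: 6291456 < 10307493, so the inequality fails and M ≥ 22. We prove 3·2^t ≥ 53t^4 for all t ≥ 22.
Base case (t = 22): 3·2^t = 12582912 and 53t^4 = 12415568, so 12582912 ≥ 12415568.
Inductive step: assume the claim holds for t = m, so 3·2^m ≥ 53m^4.
Then 3·2^(m + 1) = 2·(3·2^m) ≥ 2·(53m^4).
Also, for m ≥ 22 we have 2·(53m^4) ≥ 53(m+1)^4, since 2 ≥ (1 + 1/m)^4 for all m ≥ 22.
Combining, 3·2^(m + 1) ≥ 53(m+1)^4.
Hence, by induction on t, the claim holds for every t ≥ 22.
Hence the smallest such M is 22.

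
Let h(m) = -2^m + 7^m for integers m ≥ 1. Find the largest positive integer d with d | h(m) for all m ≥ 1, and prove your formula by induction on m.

d = 5

Computing the first values: h(1) = 5 and h(2) = 45; gcd(5, 45) = 5, so d ≤ 5.
We prove 5 | -2^m + 7^m for all m ≥ 1 by induction on m.
When m = 1: h(1) = 5 = 5·(1), so 5 | h(1).
For the inductive step, assume it holds for an arbitrary j ≥ 1, i.e. 5 | h(j). Then
7^{j+1} − 2^{j+1} = 7·7^j − 2·2^j = 7·(7^j − 2^j) + (5)·2^j. The first term is divisible by 5 by the inductive hypothesis, and the second term (5)·2^j is divisible by 5 since 5 | 5. Hence 5 | h(j+1).
This completes the induction.
Therefore the largest such d is 5.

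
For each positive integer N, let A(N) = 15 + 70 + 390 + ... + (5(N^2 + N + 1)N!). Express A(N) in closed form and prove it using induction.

A(N) = (5N + 5)(N + 1)! - 5

We claim A(N) = (5N + 5)(N + 1)! - 5 for all N ≥ 1.
Base case (N = 1): A(1) = 15, and the closed form gives 15. They agree.
Inductive step: assume the claim holds for N = m, so A(m) = (5m + 5)(m + 1)! - 5.
Then A(m+1) = A(m) + (5(m^2 + 3m + 3)(m + 1)!) = ((5m + 5)(m + 1)! - 5) + (5(m^2 + 3m + 3)(m + 1)!).
Simplifying, A(m+1) = (5(m+1) + 5)((m+1) + 1)! - 5,
which is the closed form with N = m+1.
By induction, the statement is established for all N ≥ 1.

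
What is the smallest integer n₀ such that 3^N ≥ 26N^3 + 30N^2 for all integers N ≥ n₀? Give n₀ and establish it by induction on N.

n₀ = 10

At N = 9: 19683 < 21384, so the inequality fails and n₀ ≥ 10. We prove 3^N ≥ 26N^3 + 30N^2 for all N ≥ 10.
For the base case N = 10: 3^N = 59049 and 26N^3 + 30N^2 = 29000, so 59049 ≥ 29000.
Inductive step: suppose the statement holds for some r ≥ 10, so 3^r ≥ 26r^3 + 30r^2.
Then 3^(r + 1) = 3·(3^r) ≥ 3·(26r^3 + 30r^2).
Also, for r ≥ 10 we have 3·(26r^3 + 30r^2) ≥ 26(r+1)^3 + 30(r+1)^2, since 3·(26r^3 + 30r^2) − (26(r+1)^3 + 30(r+1)^2) = 52r^3 - 18r^2 - 138r - 56, which is nonnegative for all r ≥ 10.
Combining, 3^(r + 1) ≥ 26(r+1)^3 + 30(r+1)^2.
Hence, by induction on N, the claim holds for every N ≥ 10.
Hence the smallest such n₀ is 10.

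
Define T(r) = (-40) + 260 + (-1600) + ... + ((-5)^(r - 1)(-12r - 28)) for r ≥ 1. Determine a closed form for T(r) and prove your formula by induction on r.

T(r) = (-5)^r(2r + 5) - 5

We claim T(r) = (-5)^r(2r + 5) - 5 for all r ≥ 1.
Base case (r = 1): T(1) = -40, and the closed form gives -40. They agree.
Suppose the result is true for r = m, so T(m) = (-5)^m(2m + 5) - 5.
Then T(m+1) = T(m) + ((-5)^m(-12m - 40)) = ((-5)^m(2m + 5) - 5) + ((-5)^m(-12m - 40)).
Simplifying, T(m+1) = -10(-5)^m·m - 35(-5)^m - 5 = (-5)^(m+1)(2(m+1) + 5) - 5,
which is the closed form with r = m+1.
By the principle of mathematical induction, the result holds for all r ≥ 1.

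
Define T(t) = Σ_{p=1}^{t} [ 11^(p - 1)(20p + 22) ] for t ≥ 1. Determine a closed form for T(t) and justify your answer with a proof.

We claim T(t) = 2·11^t(t + 1) - 2 for all t ≥ 1.
Base step (t = 1): T(1) = 42, and the closed form gives 42. They agree.
For the inductive step, assume it holds for an arbitrary p ≥ 1, so T(p) = 2·11^p(p + 1) - 2.
Then T(p+1) = T(p) + (11^p(20p + 42)) = (2·11^p(p + 1) - 2) + (11^p(20p + 42)).
Simplifying, T(p+1) = 22·11^p·p + 44·11^p - 2 = 2·11^(p+1)((p+1) + 1) - 2,
which is the closed form with t = p+1.
By induction, the statement is established for all t ≥ 1.

T(t) = 2·11^t(t + 1) - 2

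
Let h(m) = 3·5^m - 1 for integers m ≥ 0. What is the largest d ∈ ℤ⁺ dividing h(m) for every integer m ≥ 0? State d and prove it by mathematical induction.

Computing the first values: h(0) = 2 and h(1) = 14; gcd(2, 14) = 2, so d ≤ 2.
We prove 2 | 3·5^m - 1 for all m ≥ 0 by induction on m.
For the base case m = 0: h(0) = 2 = 2·(1), so 2 | h(0).
Suppose the result is true for m = p, i.e. 2 | h(p). Then
h(p+1) = 3·5^(p+1) - 1 = 5·(3·5^p - 1) + 4 = 5·h(p) + 4. The first term is divisible by 2 by the inductive hypothesis, and 4 is divisible by 2. Hence 2 | h(p+1).
This completes the induction.
Therefore the largest such d is 2.

d = 2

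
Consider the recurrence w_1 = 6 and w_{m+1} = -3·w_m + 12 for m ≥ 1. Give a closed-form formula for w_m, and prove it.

Computing the first terms: w_1 = 6, w_2 = -6, w_3 = 30. This suggests w_m = -(-3)^m + 3.
When m = 1: the formula gives 6 = 6 = w_1.
Inductive step: suppose the statement holds for some k ≥ 1, so w_k = -(-3)^k + 3.
Then w_{k+1} = -3·w_k + 12 = -3·(-(-3)^k + 3) + 12 = -(-3)^(k + 1) + 3,
which is the claimed formula at m = k+1.
This completes the induction.

w_m = -(-3)^m + 3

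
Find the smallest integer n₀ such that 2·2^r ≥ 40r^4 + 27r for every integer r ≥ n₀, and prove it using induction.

At r = 22: 8388608 < 9370834, so the inequality fails and n₀ ≥ 23. We prove 2·2^r ≥ 40r^4 + 27r for all r ≥ 23.
For the base case r = 23: 2·2^r = 16777216 and 40r^4 + 27r = 11194261, so 16777216 ≥ 11194261.
Inductive step: suppose the statement holds for some m ≥ 23, so 2·2^m ≥ 40m^4 + 27m.
Then 2·2^(m + 1) = 2·(2·2^m) ≥ 2·(40m^4 + 27m).
Also, for m ≥ 23 we have 2·(40m^4 + 27m) ≥ 40(m+1)^4 + 27(m+1), since 2·(40m^4 + 27m) − (40(m+1)^4 + 27(m+1)) = 40m^4 - 160m^3 - 240m^2 - 133m - 67, which is nonnegative for all m ≥ 23.
Combining, 2·2^(m + 1) ≥ 40(m+1)^4 + 27(m+1).
By the principle of mathematical induction, the result holds for all r ≥ 23.
Hence the smallest such n₀ is 23.

n₀ = 23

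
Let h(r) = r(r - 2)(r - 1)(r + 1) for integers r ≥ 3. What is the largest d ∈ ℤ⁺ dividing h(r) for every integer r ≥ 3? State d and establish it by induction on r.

d = 24

Computing the first values: h(3) = 24 and h(4) = 120; gcd(24, 120) = 24, so d ≤ 24.
We prove 24 | r(r - 2)(r - 1)(r + 1) for all r ≥ 3 by induction on r.
For the base case r = 3: h(3) = 24 = 24·(1), so 24 | h(3).
Suppose the result is true for r = i, i.e. 24 | h(i). Then
h(i+1) − h(i) = (i-1)·i·(i+1)·(i+2) − (i-2)·(i-1)·i·(i+1) = (i-1)·i·(i+1)·[(i+2) − (i-2)] = 4·(i-1)·i·(i+1). The product of 3 consecutive integers is divisible by (3)! = 6, so h(i+1) − h(i) is divisible by 4·6 = 24. By the inductive hypothesis 24 | h(i), hence 24 | h(i+1).
By the principle of mathematical induction, the result holds for all r ≥ 3.
Therefore the largest such d is 24.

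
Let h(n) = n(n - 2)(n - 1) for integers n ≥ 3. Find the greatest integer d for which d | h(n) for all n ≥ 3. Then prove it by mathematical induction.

Computing the first values: h(3) = 6 and h(4) = 24; gcd(6, 24) = 6, so d ≤ 6.
We prove 6 | n(n - 2)(n - 1) for all n ≥ 3 by induction on n.
When n = 3: h(3) = 6 = 6·(1), so 6 | h(3).
Suppose the result is true for n = m, i.e. 6 | h(m). Then
h(m+1) − h(m) = (m-1)·m·(m+1) − (m-2)·(m-1)·m = (m-1)·m·[(m+1) − (m-2)] = 3·(m-1)·m. The product of 2 consecutive integers is divisible by (2)! = 2, so h(m+1) − h(m) is divisible by 3·2 = 6. By the inductive hypothesis 6 | h(m), hence 6 | h(m+1).
This completes the induction.
Therefore the largest such d is 6.

d = 6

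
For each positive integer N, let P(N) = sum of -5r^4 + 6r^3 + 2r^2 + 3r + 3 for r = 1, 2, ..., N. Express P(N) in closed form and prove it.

We claim P(N) = -N(N^4 + N^3 - 2N^2 - 4N - 5) for all N ≥ 1.
For the base case N = 1: P(1) = 9, and the closed form gives 9. They agree.
For the inductive step, assume it holds for an arbitrary r ≥ 1, so P(r) = r(-r^4 - r^3 + 2r^2 + 4r + 5).
Then P(r+1) = P(r) + (-5r^4 - 14r^3 - 10r^2 + 5r + 9) = (r(-r^4 - r^3 + 2r^2 + 4r + 5)) + (-5r^4 - 14r^3 - 10r^2 + 5r + 9).
Simplifying, P(r+1) = -(r + 1)(r^4 + 5r^3 + 7r^2 - r - 9) = -(r+1)((r+1)^4 + (r+1)^3 - 2(r+1)^2 - 4(r+1) - 5),
which is the closed form with N = r+1.
This completes the induction.

P(N) = -N(N^4 + N^3 - 2N^2 - 4N - 5)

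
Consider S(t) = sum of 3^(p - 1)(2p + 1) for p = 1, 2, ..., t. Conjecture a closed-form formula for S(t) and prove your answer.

We claim S(t) = 3^t·t for all t ≥ 1.
For the base case t = 1: S(1) = 3, and the closed form gives 3. They agree.
Inductive step: suppose the statement holds for some p ≥ 1, so S(p) = 3^p·p.
Then S(p+1) = S(p) + (3^p(2p + 3)) = (3^p·p) + (3^p(2p + 3)).
Simplifying, S(p+1) = 3^(p + 1)(p + 1) = 3^(p+1)·(p+1),
which is the closed form with t = p+1.
By induction, the statement is established for all t ≥ 1.

S(t) = 3^t·t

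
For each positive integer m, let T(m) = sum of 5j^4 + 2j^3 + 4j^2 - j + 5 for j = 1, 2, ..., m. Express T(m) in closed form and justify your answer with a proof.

T(m) = m(m^4 + 3m^3 + 4m^2 + 2m + 5)

We claim T(m) = m(m^4 + 3m^3 + 4m^2 + 2m + 5) for all m ≥ 1.
For the base case m = 1: T(1) = 15, and the closed form gives 15. They agree.
Suppose the result is true for m = j, so T(j) = j(j^4 + 3j^3 + 4j^2 + 2j + 5).
Then T(j+1) = T(j) + (5j^4 + 22j^3 + 40j^2 + 33j + 15) = (j(j^4 + 3j^3 + 4j^2 + 2j + 5)) + (5j^4 + 22j^3 + 40j^2 + 33j + 15).
Simplifying, T(j+1) = (j + 1)(j^4 + 7j^3 + 19j^2 + 23j + 15) = (j+1)((j+1)^4 + 3(j+1)^3 + 4(j+1)^2 + 2(j+1) + 5),
which is the closed form with m = j+1.
By the principle of mathematical induction, the result holds for all m ≥ 1.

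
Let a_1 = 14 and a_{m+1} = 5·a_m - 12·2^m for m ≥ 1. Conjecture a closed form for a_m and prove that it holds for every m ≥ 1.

Computing the first terms: a_1 = 14, a_2 = 46, a_3 = 182. This suggests a_m = 2^(m + 2) + 6·5^(m - 1).
When m = 1: the formula gives 14 = 14 = a_1.
For the inductive step, assume it holds for an arbitrary j ≥ 1, so a_j = 2^(j + 2) + 6·5^(j - 1).
Then a_{j+1} = 5·a_j - 12·2^j = 5·(2^(j + 2) + 6·5^(j - 1)) - 12·2^j = 2^(j + 3) + 6·5^j = 2^((j+1) + 2) + 6·5^((j+1) - 1),
which is the claimed formula at m = j+1.
Hence, by induction on m, the claim holds for every m ≥ 1.

a_m = 2^(m + 2) + 6·5^(m - 1)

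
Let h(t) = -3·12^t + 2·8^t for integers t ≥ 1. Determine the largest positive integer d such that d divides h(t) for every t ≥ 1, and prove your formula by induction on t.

d = 4

Computing the first values: h(1) = -20 and h(2) = -304; gcd(-20, -304) = 4, so d ≤ 4.
We prove 4 | -3·12^t + 2·8^t for all t ≥ 1 by induction on t.
For the base case t = 1: h(1) = -20 = 4·(-5), so 4 | h(1).
For the inductive step, assume it holds for an arbitrary i ≥ 1, i.e. 4 | h(i). Then
h(i+1) − 12·h(i) = (-3·12^(i+1) + 2·8^(i+1)) − 12·(-3·12^i + 2·8^i) = (2)·8^i·(8 − 12) = (-8)·8^i. Since 4 | h(i) by the inductive hypothesis, 4 | 12·h(i); and 4 | -8 since -8 = 4·-2. Therefore 4 | h(i+1).
This completes the induction.
Therefore the largest such d is 4.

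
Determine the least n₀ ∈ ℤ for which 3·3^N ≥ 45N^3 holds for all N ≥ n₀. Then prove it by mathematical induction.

n₀ = 9

At N = 8: 19683 < 23040, so the inequality fails and n₀ ≥ 9. We prove 3·3^N ≥ 45N^3 for all N ≥ 9.
When N = 9: 3·3^N = 59049 and 45N^3 = 32805, so 59049 ≥ 32805.
Suppose the result is true for N = i, so 3·3^i ≥ 45i^3.
Then 3·3^(i + 1) = 3·(3·3^i) ≥ 3·(45i^3).
Also, for i ≥ 9 we have 3·(45i^3) ≥ 45(i+1)^3, since 3 ≥ (1 + 1/i)^3 for all i ≥ 9.
Combining, 3·3^(i + 1) ≥ 45(i+1)^3.
Hence, by induction on N, the claim holds for every N ≥ 9.
Hence the smallest such n₀ is 9.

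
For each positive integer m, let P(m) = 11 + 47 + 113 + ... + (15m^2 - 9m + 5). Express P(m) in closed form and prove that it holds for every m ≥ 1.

We claim P(m) = m(5m^2 + 3m + 3) for all m ≥ 1.
Base case (m = 1): P(1) = 11, and the closed form gives 11. They agree.
Suppose the result is true for m = i, so P(i) = i(5i^2 + 3i + 3).
Then P(i+1) = P(i) + (15i^2 + 21i + 11) = (i(5i^2 + 3i + 3)) + (15i^2 + 21i + 11).
Simplifying, P(i+1) = (i + 1)(5i^2 + 13i + 11) = (i+1)(5(i+1)^2 + 3(i+1) + 3),
which is the closed form with m = i+1.
By the principle of mathematical induction, the result holds for all m ≥ 1.

P(m) = m(5m^2 + 3m + 3)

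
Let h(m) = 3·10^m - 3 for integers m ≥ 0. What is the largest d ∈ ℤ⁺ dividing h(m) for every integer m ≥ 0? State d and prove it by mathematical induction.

d = 27

Computing the first values: h(0) = 0 and h(1) = 27; gcd(0, 27) = 27, so d ≤ 27.
We prove 27 | 3·10^m - 3 for all m ≥ 0 by induction on m.
For the base case m = 0: h(0) = 0 = 27·(0), so 27 | h(0).
Inductive step: assume the claim holds for m = j, i.e. 27 | h(j). Then
h(j+1) = 3·10^(j+1) - 3 = 10·(3·10^j - 3) + 27 = 10·h(j) + 27. The first term is divisible by 27 by the inductive hypothesis, and 27 is divisible by 27. Hence 27 | h(j+1).
This completes the induction.
Therefore the largest such d is 27.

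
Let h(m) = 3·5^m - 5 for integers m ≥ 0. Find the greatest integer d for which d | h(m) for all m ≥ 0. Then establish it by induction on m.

d = 2

Computing the first values: h(0) = -2 and h(1) = 10; gcd(-2, 10) = 2, so d ≤ 2.
We prove 2 | 3·5^m - 5 for all m ≥ 0 by induction on m.
Base step (m = 0): h(0) = -2 = 2·(-1), so 2 | h(0).
Inductive step: assume the claim holds for m = i, i.e. 2 | h(i). Then
h(i+1) = 3·5^(i+1) - 5 = 5·(3·5^i - 5) + 20 = 5·h(i) + 20. The first term is divisible by 2 by the inductive hypothesis, and 20 is divisible by 2. Hence 2 | h(i+1).
By the principle of mathematical induction, the result holds for all m ≥ 0.
Therefore the largest such d is 2.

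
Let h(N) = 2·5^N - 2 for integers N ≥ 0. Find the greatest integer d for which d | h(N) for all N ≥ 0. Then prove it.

Computing the first values: h(0) = 0 and h(1) = 8; gcd(0, 8) = 8, so d ≤ 8.
We prove 8 | 2·5^N - 2 for all N ≥ 0 by induction on N.
Base step (N = 0): h(0) = 0 = 8·(0), so 8 | h(0).
For the inductive step, assume it holds for an arbitrary k ≥ 0, i.e. 8 | h(k). Then
h(k+1) = 2·5^(k+1) - 2 = 5·(2·5^k - 2) + 8 = 5·h(k) + 8. The first term is divisible by 8 by the inductive hypothesis, and 8 is divisible by 8. Hence 8 | h(k+1).
By the principle of mathematical induction, the result holds for all N ≥ 0.
Therefore the largest such d is 8.

d = 8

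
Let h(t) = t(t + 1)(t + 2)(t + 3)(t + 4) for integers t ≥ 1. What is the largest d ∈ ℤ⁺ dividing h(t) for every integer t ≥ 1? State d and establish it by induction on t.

Computing the first values: h(1) = 120 and h(2) = 720; gcd(120, 720) = 120, so d ≤ 120.
We prove 120 | t(t + 1)(t + 2)(t + 3)(t + 4) for all t ≥ 1 by induction on t.
Base case (t = 1): h(1) = 120 = 120·(1), so 120 | h(1).
For the inductive step, assume it holds for an arbitrary k ≥ 1, i.e. 120 | h(k). Then
h(k+1) − h(k) = (k+1)·(k+2)·(k+3)·(k+4)·(k+5) − k·(k+1)·(k+2)·(k+3)·(k+4) = (k+1)·(k+2)·(k+3)·(k+4)·[(k+5) − k] = 5·(k+1)·(k+2)·(k+3)·(k+4). The product of 4 consecutive integers is divisible by (4)! = 24, so h(k+1) − h(k) is divisible by 5·24 = 120. By the inductive hypothesis 120 | h(k), hence 120 | h(k+1).
By induction, the statement is established for all t ≥ 1.
Therefore the largest such d is 120.

d = 120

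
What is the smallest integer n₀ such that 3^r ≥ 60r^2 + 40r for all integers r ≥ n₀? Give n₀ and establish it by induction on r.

n₀ = 8

At r = 7: 2187 < 3220, so the inequality fails and n₀ ≥ 8. We prove 3^r ≥ 60r^2 + 40r for all r ≥ 8.
Base case (r = 8): 3^r = 6561 and 60r^2 + 40r = 4160, so 6561 ≥ 4160.
For the inductive step, assume it holds for an arbitrary i ≥ 8, so 3^i ≥ 60i^2 + 40i.
Then 3^(i + 1) = 3·(3^i) ≥ 3·(60i^2 + 40i).
Also, for i ≥ 8 we have 3·(60i^2 + 40i) ≥ 60(i+1)^2 + 40(i+1), since 3·(60i^2 + 40i) − (60(i+1)^2 + 40(i+1)) = 120i^2 - 40i - 100, which is nonnegative for all i ≥ 8.
Combining, 3^(i + 1) ≥ 60(i+1)^2 + 40(i+1).
This completes the induction.
Hence the smallest such n₀ is 8.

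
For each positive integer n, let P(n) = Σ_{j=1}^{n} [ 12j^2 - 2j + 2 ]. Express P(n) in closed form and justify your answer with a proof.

We claim P(n) = n(4n^2 + 5n + 3) for all n ≥ 1.
For the base case n = 1: P(1) = 12, and the closed form gives 12. They agree.
Inductive step: suppose the statement holds for some j ≥ 1, so P(j) = j(4j^2 + 5j + 3).
Then P(j+1) = P(j) + (-2j + 12(j + 1)^2) = (j(4j^2 + 5j + 3)) + (-2j + 12(j + 1)^2).
Simplifying, P(j+1) = (j + 1)(4j^2 + 13j + 12) = (j+1)(4(j+1)^2 + 5(j+1) + 3),
which is the closed form with n = j+1.
By the principle of mathematical induction, the result holds for all n ≥ 1.

P(n) = n(4n^2 + 5n + 3)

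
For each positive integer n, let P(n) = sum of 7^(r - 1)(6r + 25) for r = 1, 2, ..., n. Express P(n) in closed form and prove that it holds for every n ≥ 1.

P(n) = 7^n(n + 4) - 4

We claim P(n) = 7^n(n + 4) - 4 for all n ≥ 1.
Base step (n = 1): P(1) = 31, and the closed form gives 31. They agree.
For the inductive step, assume it holds for an arbitrary r ≥ 1, so P(r) = 7^r(r + 4) - 4.
Then P(r+1) = P(r) + (7^r(6r + 31)) = (7^r(r + 4) - 4) + (7^r(6r + 31)).
Simplifying, P(r+1) = 7·7^r·r + 35·7^r - 4 = 7^(r+1)((r+1) + 4) - 4,
which is the closed form with n = r+1.
By the principle of mathematical induction, the result holds for all n ≥ 1.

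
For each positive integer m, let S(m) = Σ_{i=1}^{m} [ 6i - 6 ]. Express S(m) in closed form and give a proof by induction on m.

We claim S(m) = 3m(m - 1) for all m ≥ 1.
When m = 1: S(1) = 0, and the closed form gives 0. They agree.
Inductive step: suppose the statement holds for some i ≥ 1, so S(i) = 3i(i - 1).
Then S(i+1) = S(i) + (6i) = (3i(i - 1)) + (6i).
Simplifying, S(i+1) = 3i(i + 1) = 3(i+1)((i+1) - 1),
which is the closed form with m = i+1.
Hence, by induction on m, the claim holds for every m ≥ 1.

S(m) = 3m(m - 1)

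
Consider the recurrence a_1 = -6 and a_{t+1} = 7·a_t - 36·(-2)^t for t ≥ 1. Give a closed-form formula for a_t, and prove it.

Computing the first terms: a_1 = -6, a_2 = 30, a_3 = 66. This suggests a_t = (-2)^(t + 2) + 2·7^(t - 1).
Base case (t = 1): the formula gives -6 = -6 = a_1.
Suppose the result is true for t = r, so a_r = (-2)^(r + 2) + 2·7^(r - 1).
Then a_{r+1} = 7·a_r - 36·(-2)^r = 7·((-2)^(r + 2) + 2·7^(r - 1)) - 36·(-2)^r = (-2)^(r + 3) + 2·7^r = (-2)^((r+1) + 2) + 2·7^((r+1) - 1),
which is the claimed formula at t = r+1.
By the principle of mathematical induction, the result holds for all t ≥ 1.

a_t = (-2)^(t + 2) + 2·7^(t - 1)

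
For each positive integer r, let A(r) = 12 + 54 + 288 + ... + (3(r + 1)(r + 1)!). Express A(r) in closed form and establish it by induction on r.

A(r) = 3(r + 2)! - 6

We claim A(r) = 3(r + 2)! - 6 for all r ≥ 1.
Base step (r = 1): A(1) = 12, and the closed form gives 12. They agree.
For the inductive step, assume it holds for an arbitrary j ≥ 1, so A(j) = 3(j + 2)! - 6.
Then A(j+1) = A(j) + (3(j + 2)(j + 2)!) = (3(j + 2)! - 6) + (3(j + 2)(j + 2)!).
Simplifying, A(j+1) = 3((j+1) + 2)! - 6,
which is the closed form with r = j+1.
Hence, by induction on r, the claim holds for every r ≥ 1.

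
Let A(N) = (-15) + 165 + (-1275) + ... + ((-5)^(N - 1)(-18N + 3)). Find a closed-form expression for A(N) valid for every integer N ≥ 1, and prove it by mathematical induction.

We claim A(N) = 3(-5)^N·N for all N ≥ 1.
Base case (N = 1): A(1) = -15, and the closed form gives -15. They agree.
Inductive step: suppose the statement holds for some j ≥ 1, so A(j) = 3(-5)^j·j.
Then A(j+1) = A(j) + ((-5)^j(-18j - 15)) = (3(-5)^j·j) + ((-5)^j(-18j - 15)).
Simplifying, A(j+1) = (-5)^(j + 1)(3j + 3) = 3(-5)^(j+1)·(j+1),
which is the closed form with N = j+1.
By induction, the statement is established for all N ≥ 1.

A(N) = 3(-5)^N·N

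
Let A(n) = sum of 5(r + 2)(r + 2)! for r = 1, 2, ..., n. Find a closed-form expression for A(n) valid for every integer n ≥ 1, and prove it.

We claim A(n) = 5(n + 3)! - 30 for all n ≥ 1.
Base step (n = 1): A(1) = 90, and the closed form gives 90. They agree.
Suppose the result is true for n = r, so A(r) = 5(r + 3)! - 30.
Then A(r+1) = A(r) + (5(r + 3)(r + 3)!) = (5(r + 3)! - 30) + (5(r + 3)(r + 3)!).
Simplifying, A(r+1) = 5((r+1) + 3)! - 30,
which is the closed form with n = r+1.
This completes the induction.

A(n) = 5(n + 3)! - 30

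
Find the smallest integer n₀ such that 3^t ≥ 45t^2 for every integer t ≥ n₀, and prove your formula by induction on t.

At t = 7: 2187 < 2205, so the inequality fails and n₀ ≥ 8. We prove 3^t ≥ 45t^2 for all t ≥ 8.
When t = 8: 3^t = 6561 and 45t^2 = 2880, so 6561 ≥ 2880.
Inductive step: assume the claim holds for t = m, so 3^m ≥ 45m^2.
Then 3^(m + 1) = 3·(3^m) ≥ 3·(45m^2).
Also, for m ≥ 8 we have 3·(45m^2) ≥ 45(m+1)^2, since 3 ≥ (1 + 1/m)^2 for all m ≥ 8.
Combining, 3^(m + 1) ≥ 45(m+1)^2.
By the principle of mathematical induction, the result holds for all t ≥ 8.
Hence the smallest such n₀ is 8.

n₀ = 8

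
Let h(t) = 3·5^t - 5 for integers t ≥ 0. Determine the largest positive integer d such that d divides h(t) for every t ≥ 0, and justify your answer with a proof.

d = 2

Computing the first values: h(0) = -2 and h(1) = 10; gcd(-2, 10) = 2, so d ≤ 2.
We prove 2 | 3·5^t - 5 for all t ≥ 0 by induction on t.
For the base case t = 0: h(0) = -2 = 2·(-1), so 2 | h(0).
Suppose the result is true for t = j, i.e. 2 | h(j). Then
h(j+1) = 3·5^(j+1) - 5 = 5·(3·5^j - 5) + 20 = 5·h(j) + 20. The first term is divisible by 2 by the inductive hypothesis, and 20 is divisible by 2. Hence 2 | h(j+1).
Hence, by induction on t, the claim holds for every t ≥ 0.
Therefore the largest such d is 2.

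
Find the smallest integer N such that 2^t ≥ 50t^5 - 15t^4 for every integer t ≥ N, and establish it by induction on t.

N = 31

At t = 30: 1073741824 < 1202850000, so the inequality fails and N ≥ 31. We prove 2^t ≥ 50t^5 - 15t^4 for all t ≥ 31.
When t = 31: 2^t = 2147483648 and 50t^5 - 15t^4 = 1417604735, so 2147483648 ≥ 1417604735.
Inductive step: suppose the statement holds for some k ≥ 31, so 2^k ≥ 50k^5 - 15k^4.
Then 2^(k + 1) = 2·(2^k) ≥ 2·(50k^5 - 15k^4).
Also, for k ≥ 31 we have 2·(50k^5 - 15k^4) ≥ 50(k+1)^5 - 15(k+1)^4, since 2·(50k^5 - 15k^4) − (50(k+1)^5 - 15(k+1)^4) = 50k^5 - 265k^4 - 440k^3 - 410k^2 - 190k - 35, which is nonnegative for all k ≥ 31.
Combining, 2^(k + 1) ≥ 50(k+1)^5 - 15(k+1)^4.
This completes the induction.
Hence the smallest such N is 31.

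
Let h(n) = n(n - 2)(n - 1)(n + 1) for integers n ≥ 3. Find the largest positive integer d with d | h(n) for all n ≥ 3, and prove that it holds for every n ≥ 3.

Computing the first values: h(3) = 24 and h(4) = 120; gcd(24, 120) = 24, so d ≤ 24.
We prove 24 | n(n - 2)(n - 1)(n + 1) for all n ≥ 3 by induction on n.
Base case (n = 3): h(3) = 24 = 24·(1), so 24 | h(3).
Inductive step: assume the claim holds for n = p, i.e. 24 | h(p). Then
h(p+1) − h(p) = (p-1)·p·(p+1)·(p+2) − (p-2)·(p-1)·p·(p+1) = (p-1)·p·(p+1)·[(p+2) − (p-2)] = 4·(p-1)·p·(p+1). The product of 3 consecutive integers is divisible by (3)! = 6, so h(p+1) − h(p) is divisible by 4·6 = 24. By the inductive hypothesis 24 | h(p), hence 24 | h(p+1).
By the principle of mathematical induction, the result holds for all n ≥ 3.
Therefore the largest such d is 24.

d = 24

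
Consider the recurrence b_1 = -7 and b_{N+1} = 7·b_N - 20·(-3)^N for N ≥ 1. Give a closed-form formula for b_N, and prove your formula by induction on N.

b_N = 2(-3)^N - 7^(N - 1)

Computing the first terms: b_1 = -7, b_2 = 11, b_3 = -103. This suggests b_N = 2(-3)^N - 7^(N - 1).
Base case (N = 1): the formula gives -7 = -7 = b_1.
Inductive step: assume the claim holds for N = j, so b_j = 2(-3)^j - 7^(j - 1).
Then b_{j+1} = 7·b_j - 20·(-3)^j = 7·(2(-3)^j - 7^(j - 1)) - 20·(-3)^j = 2(-3)^(j + 1) - 7^j = 2(-3)^(j+1) - 7^((j+1) - 1),
which is the claimed formula at N = j+1.
By the principle of mathematical induction, the result holds for all N ≥ 1.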